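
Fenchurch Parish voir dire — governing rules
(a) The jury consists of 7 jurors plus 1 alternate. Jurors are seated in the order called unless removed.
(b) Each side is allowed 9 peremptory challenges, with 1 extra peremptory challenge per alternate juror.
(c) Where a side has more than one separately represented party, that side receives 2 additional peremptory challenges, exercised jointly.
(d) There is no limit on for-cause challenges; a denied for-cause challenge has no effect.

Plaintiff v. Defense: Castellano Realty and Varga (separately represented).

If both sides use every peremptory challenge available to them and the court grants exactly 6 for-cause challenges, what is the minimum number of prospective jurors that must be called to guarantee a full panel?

36

Seats to fill: 7 + 1 alternates = 8.
Peremptories — Plaintiff: 9 + 1×1 = 10; Defense: 9 + 1×1 + 2 = 12; total 22.
For-cause removals: 6.
Minimum venire: 8 + 22 + 6 = 36.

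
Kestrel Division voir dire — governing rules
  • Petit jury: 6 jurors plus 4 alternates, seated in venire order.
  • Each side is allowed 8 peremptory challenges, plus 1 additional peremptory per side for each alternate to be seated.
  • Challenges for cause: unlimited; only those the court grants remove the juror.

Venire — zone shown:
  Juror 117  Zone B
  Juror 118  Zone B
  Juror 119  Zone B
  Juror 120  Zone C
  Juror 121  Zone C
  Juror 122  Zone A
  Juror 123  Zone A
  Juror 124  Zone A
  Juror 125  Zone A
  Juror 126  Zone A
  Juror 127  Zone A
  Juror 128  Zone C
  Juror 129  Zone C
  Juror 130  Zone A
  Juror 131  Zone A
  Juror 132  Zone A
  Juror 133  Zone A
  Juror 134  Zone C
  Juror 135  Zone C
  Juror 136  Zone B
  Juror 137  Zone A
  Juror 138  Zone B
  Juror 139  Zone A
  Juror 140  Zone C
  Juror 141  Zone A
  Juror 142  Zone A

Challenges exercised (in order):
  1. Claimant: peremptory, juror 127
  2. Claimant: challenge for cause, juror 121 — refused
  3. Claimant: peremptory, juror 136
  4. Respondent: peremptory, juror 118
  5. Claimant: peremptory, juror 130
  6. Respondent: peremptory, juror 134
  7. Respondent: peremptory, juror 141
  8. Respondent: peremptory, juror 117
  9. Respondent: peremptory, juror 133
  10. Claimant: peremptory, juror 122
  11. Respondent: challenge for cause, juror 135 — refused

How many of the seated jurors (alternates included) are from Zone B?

Removed: #117, #118, #122, #127, #130, #133, #134, #136, #141.
Seated (10 incl. alternates): #119, #120, #121, #123, #124, #125, #126, #128, #129, #131.
Of those, in Zone B: #119 → 1.

1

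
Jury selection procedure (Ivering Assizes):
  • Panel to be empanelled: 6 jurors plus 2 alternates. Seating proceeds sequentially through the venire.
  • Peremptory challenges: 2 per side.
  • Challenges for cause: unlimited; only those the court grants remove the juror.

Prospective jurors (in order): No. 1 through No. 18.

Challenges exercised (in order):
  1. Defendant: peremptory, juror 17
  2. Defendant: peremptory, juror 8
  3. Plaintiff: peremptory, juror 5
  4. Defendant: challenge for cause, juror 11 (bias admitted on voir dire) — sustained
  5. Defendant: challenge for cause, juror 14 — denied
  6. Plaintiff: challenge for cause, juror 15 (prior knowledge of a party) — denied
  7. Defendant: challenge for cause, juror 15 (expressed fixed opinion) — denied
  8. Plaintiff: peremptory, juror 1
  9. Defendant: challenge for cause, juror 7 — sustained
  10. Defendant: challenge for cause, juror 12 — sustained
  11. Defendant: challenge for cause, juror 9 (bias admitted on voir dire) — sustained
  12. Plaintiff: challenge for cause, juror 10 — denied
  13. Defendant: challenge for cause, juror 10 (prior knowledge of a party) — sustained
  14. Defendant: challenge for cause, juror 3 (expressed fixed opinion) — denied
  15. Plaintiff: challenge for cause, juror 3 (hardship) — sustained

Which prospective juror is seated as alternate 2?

18

Removed: #1, #3, #5, #7, #8, #9, #10, #11, #12, #17. (#14, #15 stay — for-cause denied.)
Seating in order: seats 1–6 → #2, #4, #6, #13, #14, #15; alternates → #16, #18.
So alternate 2 is #18.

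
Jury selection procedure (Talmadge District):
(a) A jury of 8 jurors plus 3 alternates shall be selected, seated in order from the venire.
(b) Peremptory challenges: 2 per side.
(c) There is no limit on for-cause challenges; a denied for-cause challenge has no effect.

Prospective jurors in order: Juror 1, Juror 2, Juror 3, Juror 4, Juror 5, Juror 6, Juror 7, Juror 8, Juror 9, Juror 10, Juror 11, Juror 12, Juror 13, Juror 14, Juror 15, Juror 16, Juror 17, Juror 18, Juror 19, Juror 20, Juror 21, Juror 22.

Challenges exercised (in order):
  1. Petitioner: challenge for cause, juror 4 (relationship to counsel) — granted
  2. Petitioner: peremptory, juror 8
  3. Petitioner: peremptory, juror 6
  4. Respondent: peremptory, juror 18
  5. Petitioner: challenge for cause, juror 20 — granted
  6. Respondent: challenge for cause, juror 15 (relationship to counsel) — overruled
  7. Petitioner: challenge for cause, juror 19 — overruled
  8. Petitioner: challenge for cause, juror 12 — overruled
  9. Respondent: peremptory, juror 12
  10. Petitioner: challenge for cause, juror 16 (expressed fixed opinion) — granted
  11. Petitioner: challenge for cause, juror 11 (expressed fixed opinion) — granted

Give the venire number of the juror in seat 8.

13

Removed: #4, #6, #8, #11, #12, #16, #18, #20. (#15, #19 stay — for-cause denied.)
Filling seats in venire order through position 8: #1, #2, #3, #5, #7, #9, #10, #13.
So seat 8 is #13.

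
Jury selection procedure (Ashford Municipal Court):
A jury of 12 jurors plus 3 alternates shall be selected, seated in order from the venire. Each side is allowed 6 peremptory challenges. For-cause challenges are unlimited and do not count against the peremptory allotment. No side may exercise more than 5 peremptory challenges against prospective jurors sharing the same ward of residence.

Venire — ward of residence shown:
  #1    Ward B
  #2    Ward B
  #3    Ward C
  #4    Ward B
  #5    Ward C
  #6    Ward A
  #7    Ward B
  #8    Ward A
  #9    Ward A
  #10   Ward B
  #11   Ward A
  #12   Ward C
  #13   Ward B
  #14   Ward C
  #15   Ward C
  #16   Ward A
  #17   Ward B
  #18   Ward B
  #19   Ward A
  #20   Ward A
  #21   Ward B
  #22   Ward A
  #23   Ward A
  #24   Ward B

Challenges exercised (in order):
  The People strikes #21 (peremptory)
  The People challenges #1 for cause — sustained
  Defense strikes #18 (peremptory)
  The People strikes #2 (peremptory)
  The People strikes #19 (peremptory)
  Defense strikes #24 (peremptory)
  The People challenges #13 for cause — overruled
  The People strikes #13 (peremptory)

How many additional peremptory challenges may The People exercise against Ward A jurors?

2

The People peremptories so far: #21, #2, #19, #13 — 4 of 6 used, 2 left overall.
Against Ward A: #19 — 1 used; per-ward cap 5 leaves 4.
Binding limit: min(2, 4) = 2.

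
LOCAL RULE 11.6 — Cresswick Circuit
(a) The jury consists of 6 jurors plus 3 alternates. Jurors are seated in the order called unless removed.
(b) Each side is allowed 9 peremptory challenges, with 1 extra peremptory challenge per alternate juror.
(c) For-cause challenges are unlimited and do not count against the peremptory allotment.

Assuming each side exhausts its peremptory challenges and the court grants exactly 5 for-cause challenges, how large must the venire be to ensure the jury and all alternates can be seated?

Seats to fill: 6 + 3 alternates = 9.
Peremptories: 9 + 1×3 = 12 per side × 2 sides = 24.
For-cause removals: 5.
Minimum venire: 9 + 24 + 5 = 38.

38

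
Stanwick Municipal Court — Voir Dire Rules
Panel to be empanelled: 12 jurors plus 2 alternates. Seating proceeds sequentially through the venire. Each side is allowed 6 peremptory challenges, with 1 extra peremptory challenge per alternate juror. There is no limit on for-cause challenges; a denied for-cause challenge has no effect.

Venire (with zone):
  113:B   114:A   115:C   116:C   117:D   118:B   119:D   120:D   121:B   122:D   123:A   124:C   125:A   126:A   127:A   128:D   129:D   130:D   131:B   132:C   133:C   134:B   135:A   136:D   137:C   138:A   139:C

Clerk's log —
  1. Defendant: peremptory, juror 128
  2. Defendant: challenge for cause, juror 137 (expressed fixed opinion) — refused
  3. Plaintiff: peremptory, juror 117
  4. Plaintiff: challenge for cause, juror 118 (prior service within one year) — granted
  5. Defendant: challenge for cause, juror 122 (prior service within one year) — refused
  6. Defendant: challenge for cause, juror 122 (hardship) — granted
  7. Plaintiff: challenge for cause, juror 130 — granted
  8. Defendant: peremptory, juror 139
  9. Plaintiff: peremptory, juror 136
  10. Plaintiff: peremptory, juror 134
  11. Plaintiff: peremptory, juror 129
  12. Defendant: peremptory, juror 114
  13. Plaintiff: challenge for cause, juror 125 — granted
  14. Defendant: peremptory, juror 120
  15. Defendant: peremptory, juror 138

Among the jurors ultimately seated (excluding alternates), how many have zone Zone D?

1

Removed: #114, #117, #118, #120, #122, #125, #128, #129, #130, #134, #136, #138, #139.
Seated jurors 1–12: #113, #115, #116, #119, #121, #123, #124, #126, #127, #131, #132, #133 (alternates #135, #137 not counted).
Of those, in Zone D: #119 → 1.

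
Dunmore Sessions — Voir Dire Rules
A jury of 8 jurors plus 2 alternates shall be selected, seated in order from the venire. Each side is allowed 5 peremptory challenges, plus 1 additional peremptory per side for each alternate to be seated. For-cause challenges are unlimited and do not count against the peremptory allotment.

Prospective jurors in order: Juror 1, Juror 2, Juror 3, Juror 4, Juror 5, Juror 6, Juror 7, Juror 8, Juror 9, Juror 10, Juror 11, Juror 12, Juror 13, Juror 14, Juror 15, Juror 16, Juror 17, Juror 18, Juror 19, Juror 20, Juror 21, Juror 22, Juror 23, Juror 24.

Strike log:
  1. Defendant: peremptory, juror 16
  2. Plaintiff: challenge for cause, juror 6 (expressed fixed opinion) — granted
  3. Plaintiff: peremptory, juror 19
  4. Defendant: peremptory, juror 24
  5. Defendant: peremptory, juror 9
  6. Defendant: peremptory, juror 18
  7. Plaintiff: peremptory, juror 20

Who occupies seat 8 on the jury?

10

Removed: #6, #9, #16, #18, #19, #20, #24.
Filling seats in venire order through position 8: #1, #2, #3, #4, #5, #7, #8, #10.
So seat 8 is #10.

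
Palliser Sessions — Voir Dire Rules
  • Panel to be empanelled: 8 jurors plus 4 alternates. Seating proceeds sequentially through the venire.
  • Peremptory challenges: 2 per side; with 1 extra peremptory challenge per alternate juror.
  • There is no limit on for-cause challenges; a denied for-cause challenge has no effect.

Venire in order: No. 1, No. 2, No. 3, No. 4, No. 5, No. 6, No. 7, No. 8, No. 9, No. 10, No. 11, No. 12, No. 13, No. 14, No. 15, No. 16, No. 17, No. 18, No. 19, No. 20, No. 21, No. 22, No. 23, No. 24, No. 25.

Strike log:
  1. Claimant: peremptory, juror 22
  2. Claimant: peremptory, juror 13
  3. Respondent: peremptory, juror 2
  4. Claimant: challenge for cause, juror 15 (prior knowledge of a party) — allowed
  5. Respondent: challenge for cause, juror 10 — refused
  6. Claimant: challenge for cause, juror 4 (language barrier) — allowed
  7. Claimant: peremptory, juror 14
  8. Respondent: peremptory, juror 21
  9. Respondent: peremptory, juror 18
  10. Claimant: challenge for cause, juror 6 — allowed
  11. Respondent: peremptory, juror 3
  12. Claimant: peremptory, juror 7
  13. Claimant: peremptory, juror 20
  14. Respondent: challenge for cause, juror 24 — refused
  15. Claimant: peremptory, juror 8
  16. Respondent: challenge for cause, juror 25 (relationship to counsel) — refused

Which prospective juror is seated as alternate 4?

Removed: #2, #3, #4, #6, #7, #8, #13, #14, #15, #18, #20, #21, #22. (#10, #24, #25 stay — for-cause denied.)
Seating in order: seats 1–8 → #1, #5, #9, #10, #11, #12, #16, #17; alternates → #19, #23, #24, #25.
So alternate 4 is #25.

25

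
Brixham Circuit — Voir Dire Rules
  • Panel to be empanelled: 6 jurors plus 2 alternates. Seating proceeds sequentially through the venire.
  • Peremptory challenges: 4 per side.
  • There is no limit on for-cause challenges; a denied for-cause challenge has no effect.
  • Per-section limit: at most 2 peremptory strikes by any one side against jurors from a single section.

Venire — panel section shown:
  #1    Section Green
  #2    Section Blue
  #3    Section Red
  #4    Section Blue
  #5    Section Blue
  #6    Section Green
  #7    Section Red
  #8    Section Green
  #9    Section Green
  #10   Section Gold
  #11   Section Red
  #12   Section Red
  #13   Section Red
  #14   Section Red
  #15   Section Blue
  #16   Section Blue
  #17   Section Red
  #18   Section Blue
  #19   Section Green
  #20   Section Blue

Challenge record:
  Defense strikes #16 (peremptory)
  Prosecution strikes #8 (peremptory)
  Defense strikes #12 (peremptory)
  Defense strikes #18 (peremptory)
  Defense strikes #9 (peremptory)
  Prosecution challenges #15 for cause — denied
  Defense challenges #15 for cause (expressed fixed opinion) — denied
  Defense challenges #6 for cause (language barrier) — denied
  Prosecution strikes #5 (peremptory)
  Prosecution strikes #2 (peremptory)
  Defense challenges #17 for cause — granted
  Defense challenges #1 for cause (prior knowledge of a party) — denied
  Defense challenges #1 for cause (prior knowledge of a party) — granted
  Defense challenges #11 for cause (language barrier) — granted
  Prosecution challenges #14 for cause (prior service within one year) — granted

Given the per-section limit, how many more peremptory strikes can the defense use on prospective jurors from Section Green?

0

Defense peremptories so far: #16, #12, #18, #9 — 4 of 4 used, 0 left overall.
Against Section Green: #9 — 1 used; per-section cap 2 leaves 1.
Binding limit: min(0, 1) = 0.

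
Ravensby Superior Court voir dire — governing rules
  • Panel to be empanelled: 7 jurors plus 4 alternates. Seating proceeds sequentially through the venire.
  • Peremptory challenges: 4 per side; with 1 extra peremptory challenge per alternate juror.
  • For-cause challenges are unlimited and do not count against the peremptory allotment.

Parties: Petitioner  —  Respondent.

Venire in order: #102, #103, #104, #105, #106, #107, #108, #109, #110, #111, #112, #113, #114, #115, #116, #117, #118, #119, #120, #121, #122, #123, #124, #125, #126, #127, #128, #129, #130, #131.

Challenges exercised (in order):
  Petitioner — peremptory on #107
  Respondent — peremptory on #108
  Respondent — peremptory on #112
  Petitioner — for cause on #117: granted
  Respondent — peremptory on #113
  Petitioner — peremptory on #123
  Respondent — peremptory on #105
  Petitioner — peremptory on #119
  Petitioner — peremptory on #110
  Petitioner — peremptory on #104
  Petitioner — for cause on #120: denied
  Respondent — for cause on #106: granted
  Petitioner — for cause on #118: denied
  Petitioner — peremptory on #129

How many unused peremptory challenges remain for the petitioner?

Petitioner allotment: 4 base + 1 × 4 alternates = 8.
Petitioner peremptories used: #107, #123, #119, #110, #104, #129 — 6 (for-cause on #117, #120, #118 don't count).
Remaining: 8 − 6 = 2.

2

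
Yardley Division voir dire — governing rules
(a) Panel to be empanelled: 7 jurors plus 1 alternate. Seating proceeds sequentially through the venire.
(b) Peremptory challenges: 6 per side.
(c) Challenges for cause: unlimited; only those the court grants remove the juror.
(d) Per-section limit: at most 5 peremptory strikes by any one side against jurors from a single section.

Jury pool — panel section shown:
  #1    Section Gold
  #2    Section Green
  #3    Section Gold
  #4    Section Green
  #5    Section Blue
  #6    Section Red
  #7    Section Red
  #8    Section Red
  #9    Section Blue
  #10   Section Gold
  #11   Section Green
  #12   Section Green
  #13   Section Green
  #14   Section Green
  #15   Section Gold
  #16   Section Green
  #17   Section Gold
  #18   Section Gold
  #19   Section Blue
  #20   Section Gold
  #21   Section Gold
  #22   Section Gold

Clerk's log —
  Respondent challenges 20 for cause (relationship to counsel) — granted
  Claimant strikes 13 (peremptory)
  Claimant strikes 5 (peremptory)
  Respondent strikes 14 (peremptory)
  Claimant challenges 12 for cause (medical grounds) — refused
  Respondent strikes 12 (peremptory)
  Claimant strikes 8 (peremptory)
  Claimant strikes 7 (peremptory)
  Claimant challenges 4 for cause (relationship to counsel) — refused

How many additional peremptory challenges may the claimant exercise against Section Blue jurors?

2

Claimant peremptories so far: #13, #5, #8, #7 — 4 of 6 used, 2 left overall.
Against Section Blue: #5 — 1 used; per-section cap 5 leaves 4.
Binding limit: min(2, 4) = 2.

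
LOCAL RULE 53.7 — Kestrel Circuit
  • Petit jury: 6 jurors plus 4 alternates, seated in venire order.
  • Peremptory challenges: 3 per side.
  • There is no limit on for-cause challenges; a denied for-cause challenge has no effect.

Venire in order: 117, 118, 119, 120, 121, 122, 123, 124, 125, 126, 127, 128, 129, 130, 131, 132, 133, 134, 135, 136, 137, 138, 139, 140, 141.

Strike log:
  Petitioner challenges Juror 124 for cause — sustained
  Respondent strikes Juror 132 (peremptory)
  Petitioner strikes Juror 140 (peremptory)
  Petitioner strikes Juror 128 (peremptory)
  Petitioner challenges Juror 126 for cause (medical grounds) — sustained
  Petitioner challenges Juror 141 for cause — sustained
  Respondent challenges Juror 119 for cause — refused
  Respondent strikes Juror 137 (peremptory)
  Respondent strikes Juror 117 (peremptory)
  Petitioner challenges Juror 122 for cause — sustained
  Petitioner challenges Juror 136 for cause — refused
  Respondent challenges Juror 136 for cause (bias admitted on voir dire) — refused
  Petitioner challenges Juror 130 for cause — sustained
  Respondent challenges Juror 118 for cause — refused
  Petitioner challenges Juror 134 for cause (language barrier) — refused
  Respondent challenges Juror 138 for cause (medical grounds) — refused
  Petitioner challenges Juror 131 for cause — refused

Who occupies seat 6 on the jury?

Removed: #117, #122, #124, #126, #128, #130, #132, #137, #140, #141. (#118, #119, #131, #134, #136, #138 stay — for-cause denied.)
Seating in order: seats 1–6 → #118, #119, #120, #121, #123, #125; alternates → #127, #129, #131, #133.
So seat 6 is #125.

125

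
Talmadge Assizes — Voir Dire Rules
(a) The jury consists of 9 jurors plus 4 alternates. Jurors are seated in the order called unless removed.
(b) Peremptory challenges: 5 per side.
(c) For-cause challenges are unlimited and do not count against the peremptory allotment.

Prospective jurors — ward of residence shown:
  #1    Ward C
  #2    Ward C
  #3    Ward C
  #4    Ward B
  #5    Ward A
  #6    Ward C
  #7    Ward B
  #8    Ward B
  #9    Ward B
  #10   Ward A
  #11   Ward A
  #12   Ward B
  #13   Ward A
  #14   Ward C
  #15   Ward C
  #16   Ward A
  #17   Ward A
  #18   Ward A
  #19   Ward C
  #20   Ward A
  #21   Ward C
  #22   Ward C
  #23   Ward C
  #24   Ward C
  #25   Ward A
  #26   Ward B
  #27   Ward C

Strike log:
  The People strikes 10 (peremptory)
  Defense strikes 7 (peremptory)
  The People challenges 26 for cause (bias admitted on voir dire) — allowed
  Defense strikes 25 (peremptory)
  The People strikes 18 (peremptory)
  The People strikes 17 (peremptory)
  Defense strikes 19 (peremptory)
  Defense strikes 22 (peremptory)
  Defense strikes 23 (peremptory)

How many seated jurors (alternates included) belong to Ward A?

3

Removed: #7, #10, #17, #18, #19, #22, #23, #25, #26.
Seated (13 incl. alternates): #1, #2, #3, #4, #5, #6, #8, #9, #11, #12, #13, #14, #15.
Of those, in Ward A: #5, #11, #13 → 3.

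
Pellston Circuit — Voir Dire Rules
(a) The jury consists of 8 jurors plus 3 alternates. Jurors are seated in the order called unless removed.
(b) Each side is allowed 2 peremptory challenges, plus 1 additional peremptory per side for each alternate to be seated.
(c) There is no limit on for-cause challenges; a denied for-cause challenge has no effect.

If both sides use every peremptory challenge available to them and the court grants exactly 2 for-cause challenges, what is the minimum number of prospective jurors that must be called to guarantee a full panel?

23

Seats to fill: 8 + 3 alternates = 11.
Peremptories: 2 + 1×3 = 5 per side × 2 sides = 10.
For-cause removals: 2.
Minimum venire: 11 + 10 + 2 = 23.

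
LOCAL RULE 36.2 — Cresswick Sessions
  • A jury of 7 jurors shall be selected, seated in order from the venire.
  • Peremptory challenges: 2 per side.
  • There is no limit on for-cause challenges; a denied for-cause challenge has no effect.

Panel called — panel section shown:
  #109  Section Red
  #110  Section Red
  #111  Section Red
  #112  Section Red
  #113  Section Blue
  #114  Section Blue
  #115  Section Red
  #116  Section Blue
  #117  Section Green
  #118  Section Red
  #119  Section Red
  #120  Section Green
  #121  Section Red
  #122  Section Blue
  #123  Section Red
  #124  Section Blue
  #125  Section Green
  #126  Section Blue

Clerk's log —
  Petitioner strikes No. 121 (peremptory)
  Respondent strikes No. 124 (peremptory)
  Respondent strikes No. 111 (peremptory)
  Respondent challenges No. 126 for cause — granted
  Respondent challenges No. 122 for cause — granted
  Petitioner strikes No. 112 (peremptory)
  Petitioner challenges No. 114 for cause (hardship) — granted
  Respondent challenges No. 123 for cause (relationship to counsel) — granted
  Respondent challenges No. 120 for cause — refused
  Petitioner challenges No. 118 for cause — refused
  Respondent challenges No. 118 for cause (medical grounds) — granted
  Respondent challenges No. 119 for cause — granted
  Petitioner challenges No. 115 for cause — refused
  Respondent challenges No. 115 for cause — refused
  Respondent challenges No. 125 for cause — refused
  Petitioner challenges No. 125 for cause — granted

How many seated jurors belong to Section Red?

3

Removed: #111, #112, #114, #118, #119, #121, #122, #123, #124, #125, #126.
Seated jurors 1–7: #109, #110, #113, #115, #116, #117, #120.
Of those, in Section Red: #109, #110, #115 → 3.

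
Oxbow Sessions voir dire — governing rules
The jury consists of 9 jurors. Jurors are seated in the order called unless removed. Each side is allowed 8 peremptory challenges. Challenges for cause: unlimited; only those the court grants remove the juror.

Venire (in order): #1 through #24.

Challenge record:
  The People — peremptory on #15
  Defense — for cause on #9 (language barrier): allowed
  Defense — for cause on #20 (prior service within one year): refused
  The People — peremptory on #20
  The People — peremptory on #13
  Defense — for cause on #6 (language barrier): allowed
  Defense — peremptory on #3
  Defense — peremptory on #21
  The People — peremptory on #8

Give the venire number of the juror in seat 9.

14

Removed: #3, #6, #8, #9, #13, #15, #20, #21.
Filling seats in venire order through position 9: #1, #2, #4, #5, #7, #10, #11, #12, #14.
So seat 9 is #14.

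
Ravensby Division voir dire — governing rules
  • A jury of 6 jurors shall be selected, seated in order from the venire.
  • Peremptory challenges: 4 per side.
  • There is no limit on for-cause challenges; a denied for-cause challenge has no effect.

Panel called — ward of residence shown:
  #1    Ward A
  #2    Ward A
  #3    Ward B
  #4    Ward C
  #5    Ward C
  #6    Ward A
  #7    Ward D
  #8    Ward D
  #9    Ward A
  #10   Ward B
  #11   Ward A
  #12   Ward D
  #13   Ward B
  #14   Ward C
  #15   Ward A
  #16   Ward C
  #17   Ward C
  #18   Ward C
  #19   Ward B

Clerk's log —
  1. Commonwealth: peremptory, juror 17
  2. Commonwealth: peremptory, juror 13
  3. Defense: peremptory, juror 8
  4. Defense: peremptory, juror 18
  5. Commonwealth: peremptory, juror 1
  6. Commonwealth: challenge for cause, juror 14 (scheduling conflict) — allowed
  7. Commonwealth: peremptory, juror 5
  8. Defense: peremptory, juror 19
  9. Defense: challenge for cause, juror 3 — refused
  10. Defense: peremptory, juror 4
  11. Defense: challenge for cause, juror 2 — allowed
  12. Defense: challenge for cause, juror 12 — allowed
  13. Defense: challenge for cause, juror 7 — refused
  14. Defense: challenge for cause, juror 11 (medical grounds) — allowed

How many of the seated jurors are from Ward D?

Removed: #1, #2, #4, #5, #8, #11, #12, #13, #14, #17, #18, #19.
Seated jurors 1–6: #3, #6, #7, #9, #10, #15.
Of those, in Ward D: #7 → 1.

1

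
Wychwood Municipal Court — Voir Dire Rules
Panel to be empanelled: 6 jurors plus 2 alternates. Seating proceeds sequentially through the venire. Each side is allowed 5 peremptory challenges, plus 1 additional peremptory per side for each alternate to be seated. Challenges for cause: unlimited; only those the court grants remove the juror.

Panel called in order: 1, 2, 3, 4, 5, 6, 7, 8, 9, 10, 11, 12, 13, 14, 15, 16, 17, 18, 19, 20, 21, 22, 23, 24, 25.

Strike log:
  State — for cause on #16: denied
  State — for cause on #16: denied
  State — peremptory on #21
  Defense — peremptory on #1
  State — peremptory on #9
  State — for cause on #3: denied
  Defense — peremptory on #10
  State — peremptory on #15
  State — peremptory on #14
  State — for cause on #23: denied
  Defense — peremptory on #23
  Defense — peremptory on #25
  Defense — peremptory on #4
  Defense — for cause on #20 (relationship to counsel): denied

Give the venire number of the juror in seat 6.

8

Removed: #1, #4, #9, #10, #14, #15, #21, #23, #25. (#3, #16, #20 stay — for-cause denied.)
Filling seats in venire order through position 6: #2, #3, #5, #6, #7, #8.
So seat 6 is #8.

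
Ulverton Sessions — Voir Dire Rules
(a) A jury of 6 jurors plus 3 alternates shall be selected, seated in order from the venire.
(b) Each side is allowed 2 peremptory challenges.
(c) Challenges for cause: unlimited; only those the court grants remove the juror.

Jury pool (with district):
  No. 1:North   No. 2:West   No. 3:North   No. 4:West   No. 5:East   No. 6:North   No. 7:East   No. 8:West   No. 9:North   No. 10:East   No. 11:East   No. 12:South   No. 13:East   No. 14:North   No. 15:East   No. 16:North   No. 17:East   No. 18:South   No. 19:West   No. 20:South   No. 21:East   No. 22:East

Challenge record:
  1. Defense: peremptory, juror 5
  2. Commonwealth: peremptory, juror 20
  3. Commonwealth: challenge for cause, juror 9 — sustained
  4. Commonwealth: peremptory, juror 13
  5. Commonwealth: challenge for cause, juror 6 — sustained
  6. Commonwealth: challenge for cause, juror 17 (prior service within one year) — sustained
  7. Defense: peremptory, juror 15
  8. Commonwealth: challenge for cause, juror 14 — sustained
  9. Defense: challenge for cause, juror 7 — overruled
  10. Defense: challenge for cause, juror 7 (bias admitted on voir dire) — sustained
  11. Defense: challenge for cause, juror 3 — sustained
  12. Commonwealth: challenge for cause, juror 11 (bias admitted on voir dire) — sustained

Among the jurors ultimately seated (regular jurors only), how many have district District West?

Removed: #3, #5, #6, #7, #9, #11, #13, #14, #15, #17, #20.
Seated jurors 1–6: #1, #2, #4, #8, #10, #12 (alternates #16, #18, #19 not counted).
Of those, in District West: #2, #4, #8 → 3.

3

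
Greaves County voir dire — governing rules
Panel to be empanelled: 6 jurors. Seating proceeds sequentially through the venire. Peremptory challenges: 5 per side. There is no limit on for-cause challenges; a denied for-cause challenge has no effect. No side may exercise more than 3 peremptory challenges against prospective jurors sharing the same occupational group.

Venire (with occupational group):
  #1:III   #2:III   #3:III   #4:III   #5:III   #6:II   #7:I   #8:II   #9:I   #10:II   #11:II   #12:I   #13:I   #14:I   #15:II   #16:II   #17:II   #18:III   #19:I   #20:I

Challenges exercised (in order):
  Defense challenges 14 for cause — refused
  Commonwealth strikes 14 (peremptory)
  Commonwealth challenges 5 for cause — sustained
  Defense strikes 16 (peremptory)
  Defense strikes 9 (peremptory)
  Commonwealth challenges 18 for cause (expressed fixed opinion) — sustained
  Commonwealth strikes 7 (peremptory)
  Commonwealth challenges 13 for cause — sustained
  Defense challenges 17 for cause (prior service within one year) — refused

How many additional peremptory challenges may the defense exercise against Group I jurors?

Defense peremptories so far: #16, #9 — 2 of 5 used, 3 left overall.
Against Group I: #9 — 1 used; per-group cap 3 leaves 2.
Binding limit: min(3, 2) = 2.

2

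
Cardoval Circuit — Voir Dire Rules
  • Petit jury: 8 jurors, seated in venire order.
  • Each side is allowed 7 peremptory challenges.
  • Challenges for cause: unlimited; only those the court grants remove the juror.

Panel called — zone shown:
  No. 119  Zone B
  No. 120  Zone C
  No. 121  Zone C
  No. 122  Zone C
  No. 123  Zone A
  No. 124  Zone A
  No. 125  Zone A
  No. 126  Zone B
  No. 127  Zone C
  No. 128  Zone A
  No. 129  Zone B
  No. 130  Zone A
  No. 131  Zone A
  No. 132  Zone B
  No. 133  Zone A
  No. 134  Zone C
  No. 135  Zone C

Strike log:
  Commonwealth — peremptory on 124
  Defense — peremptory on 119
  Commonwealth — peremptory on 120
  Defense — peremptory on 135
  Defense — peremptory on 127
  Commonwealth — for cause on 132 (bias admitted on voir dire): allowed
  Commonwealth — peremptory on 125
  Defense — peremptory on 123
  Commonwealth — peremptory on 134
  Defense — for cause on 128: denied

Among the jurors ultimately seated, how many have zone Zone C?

2

Removed: #119, #120, #123, #124, #125, #127, #132, #134, #135.
Seated jurors 1–8: #121, #122, #126, #128, #129, #130, #131, #133.
Of those, in Zone C: #121, #122 → 2.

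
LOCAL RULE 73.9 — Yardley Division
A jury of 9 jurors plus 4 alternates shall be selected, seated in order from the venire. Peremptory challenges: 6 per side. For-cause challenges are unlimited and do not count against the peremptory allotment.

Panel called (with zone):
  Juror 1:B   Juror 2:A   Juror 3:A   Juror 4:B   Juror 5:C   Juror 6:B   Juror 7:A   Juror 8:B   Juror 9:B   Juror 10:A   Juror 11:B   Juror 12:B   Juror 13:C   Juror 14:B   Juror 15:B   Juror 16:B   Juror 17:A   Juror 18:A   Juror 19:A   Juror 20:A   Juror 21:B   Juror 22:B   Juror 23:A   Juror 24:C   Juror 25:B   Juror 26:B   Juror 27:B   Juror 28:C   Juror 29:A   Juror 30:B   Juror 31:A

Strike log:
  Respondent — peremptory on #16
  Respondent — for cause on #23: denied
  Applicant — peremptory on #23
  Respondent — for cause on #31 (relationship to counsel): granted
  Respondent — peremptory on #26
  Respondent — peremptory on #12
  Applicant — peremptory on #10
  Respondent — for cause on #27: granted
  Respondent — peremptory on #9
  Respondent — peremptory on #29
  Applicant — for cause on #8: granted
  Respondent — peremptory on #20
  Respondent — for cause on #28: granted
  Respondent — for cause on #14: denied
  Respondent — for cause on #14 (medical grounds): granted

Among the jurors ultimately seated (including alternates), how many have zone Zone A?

6

Removed: #8, #9, #10, #12, #14, #16, #20, #23, #26, #27, #28, #29, #31.
Seated (13 incl. alternates): #1, #2, #3, #4, #5, #6, #7, #11, #13, #15, #17, #18, #19.
Of those, in Zone A: #2, #3, #7, #17, #18, #19 → 6.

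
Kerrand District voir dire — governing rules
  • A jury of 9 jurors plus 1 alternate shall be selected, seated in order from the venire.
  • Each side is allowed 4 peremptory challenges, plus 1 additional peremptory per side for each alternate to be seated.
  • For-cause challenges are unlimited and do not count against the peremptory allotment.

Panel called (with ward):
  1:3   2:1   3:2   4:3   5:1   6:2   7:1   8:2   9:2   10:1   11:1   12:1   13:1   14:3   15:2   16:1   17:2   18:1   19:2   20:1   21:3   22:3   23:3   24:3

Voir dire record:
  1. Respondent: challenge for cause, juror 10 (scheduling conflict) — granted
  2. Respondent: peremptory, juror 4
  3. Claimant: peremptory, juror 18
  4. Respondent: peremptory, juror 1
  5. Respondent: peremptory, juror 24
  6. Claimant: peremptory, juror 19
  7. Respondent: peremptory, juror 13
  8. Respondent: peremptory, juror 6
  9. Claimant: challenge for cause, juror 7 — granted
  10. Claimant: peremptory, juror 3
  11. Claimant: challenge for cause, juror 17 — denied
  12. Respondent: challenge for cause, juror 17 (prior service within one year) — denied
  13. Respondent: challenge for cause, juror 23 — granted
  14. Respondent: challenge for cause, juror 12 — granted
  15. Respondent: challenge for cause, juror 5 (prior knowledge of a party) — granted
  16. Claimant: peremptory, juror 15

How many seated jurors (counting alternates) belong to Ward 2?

Removed: #1, #3, #4, #5, #6, #7, #10, #12, #13, #15, #18, #19, #23, #24.
Seated (10 incl. alternates): #2, #8, #9, #11, #14, #16, #17, #20, #21, #22.
Of those, in Ward 2: #8, #9, #17 → 3.

3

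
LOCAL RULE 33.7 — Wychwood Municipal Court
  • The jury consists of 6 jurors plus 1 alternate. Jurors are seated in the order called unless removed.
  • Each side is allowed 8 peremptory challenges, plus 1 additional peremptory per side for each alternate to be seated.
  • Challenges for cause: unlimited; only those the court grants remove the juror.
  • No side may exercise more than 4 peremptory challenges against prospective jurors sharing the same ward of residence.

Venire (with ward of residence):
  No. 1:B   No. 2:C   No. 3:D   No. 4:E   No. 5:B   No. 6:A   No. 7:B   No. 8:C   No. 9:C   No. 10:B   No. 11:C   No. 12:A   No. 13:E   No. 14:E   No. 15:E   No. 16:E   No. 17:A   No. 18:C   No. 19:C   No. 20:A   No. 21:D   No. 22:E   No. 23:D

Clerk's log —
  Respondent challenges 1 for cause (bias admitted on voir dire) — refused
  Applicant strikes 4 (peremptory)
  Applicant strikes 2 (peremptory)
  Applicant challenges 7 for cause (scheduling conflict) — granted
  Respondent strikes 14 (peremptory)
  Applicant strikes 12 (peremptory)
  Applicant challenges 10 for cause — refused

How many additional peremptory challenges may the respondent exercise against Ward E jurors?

3

Respondent peremptories so far: #14 — 1 of 9 used, 8 left overall.
Against Ward E: #14 — 1 used; per-ward cap 4 leaves 3.
Binding limit: min(8, 3) = 3.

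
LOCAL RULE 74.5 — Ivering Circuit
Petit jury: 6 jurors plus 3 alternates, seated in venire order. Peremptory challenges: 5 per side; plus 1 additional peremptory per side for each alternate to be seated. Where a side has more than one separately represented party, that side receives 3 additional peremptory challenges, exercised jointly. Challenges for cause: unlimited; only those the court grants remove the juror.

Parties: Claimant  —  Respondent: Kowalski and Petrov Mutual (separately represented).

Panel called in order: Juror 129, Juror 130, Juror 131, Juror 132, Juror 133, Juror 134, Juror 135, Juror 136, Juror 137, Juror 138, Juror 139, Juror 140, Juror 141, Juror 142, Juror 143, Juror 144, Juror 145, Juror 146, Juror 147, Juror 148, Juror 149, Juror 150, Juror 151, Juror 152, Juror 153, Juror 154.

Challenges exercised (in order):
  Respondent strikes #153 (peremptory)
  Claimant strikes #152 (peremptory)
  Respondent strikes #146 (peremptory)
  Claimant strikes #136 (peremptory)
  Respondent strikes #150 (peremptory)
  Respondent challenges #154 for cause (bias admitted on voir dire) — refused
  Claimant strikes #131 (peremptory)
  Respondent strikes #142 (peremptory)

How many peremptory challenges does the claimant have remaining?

Claimant allotment: 5 base + 1 × 3 alternates = 8.
Claimant peremptories used: #152, #136, #131 — 3.
Remaining: 8 − 3 = 5.

5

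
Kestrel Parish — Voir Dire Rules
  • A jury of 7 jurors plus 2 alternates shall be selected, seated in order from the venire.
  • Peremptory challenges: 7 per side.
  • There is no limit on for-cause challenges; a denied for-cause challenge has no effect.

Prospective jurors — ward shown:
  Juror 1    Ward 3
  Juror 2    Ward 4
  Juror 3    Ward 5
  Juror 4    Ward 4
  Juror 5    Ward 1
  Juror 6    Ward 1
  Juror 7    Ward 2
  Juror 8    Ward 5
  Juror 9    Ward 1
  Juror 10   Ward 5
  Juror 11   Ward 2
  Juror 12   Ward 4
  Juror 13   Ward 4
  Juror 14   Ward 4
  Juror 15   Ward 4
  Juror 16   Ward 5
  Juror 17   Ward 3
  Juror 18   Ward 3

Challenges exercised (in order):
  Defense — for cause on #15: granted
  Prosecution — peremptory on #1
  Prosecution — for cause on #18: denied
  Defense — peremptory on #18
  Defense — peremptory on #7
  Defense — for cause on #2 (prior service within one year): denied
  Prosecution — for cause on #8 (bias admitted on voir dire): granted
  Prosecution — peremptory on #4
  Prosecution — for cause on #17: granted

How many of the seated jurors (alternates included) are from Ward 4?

Removed: #1, #4, #7, #8, #15, #17, #18.
Seated (9 incl. alternates): #2, #3, #5, #6, #9, #10, #11, #12, #13.
Of those, in Ward 4: #2, #12, #13 → 3.

3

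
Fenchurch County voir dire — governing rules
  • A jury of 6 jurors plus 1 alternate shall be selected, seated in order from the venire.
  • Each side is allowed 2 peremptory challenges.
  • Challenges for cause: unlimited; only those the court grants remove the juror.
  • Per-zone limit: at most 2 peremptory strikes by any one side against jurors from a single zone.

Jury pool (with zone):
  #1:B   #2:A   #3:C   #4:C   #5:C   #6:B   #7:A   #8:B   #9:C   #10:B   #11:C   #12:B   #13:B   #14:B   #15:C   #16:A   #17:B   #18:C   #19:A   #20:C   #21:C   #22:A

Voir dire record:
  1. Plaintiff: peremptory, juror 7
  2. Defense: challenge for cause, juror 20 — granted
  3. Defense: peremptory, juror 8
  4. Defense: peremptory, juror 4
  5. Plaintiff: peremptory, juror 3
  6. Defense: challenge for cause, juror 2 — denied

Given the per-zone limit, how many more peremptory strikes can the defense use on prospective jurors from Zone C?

0

Defense peremptories so far: #8, #4 — 2 of 2 used, 0 left overall.
Against Zone C: #4 — 1 used; per-zone cap 2 leaves 1.
Binding limit: min(0, 1) = 0.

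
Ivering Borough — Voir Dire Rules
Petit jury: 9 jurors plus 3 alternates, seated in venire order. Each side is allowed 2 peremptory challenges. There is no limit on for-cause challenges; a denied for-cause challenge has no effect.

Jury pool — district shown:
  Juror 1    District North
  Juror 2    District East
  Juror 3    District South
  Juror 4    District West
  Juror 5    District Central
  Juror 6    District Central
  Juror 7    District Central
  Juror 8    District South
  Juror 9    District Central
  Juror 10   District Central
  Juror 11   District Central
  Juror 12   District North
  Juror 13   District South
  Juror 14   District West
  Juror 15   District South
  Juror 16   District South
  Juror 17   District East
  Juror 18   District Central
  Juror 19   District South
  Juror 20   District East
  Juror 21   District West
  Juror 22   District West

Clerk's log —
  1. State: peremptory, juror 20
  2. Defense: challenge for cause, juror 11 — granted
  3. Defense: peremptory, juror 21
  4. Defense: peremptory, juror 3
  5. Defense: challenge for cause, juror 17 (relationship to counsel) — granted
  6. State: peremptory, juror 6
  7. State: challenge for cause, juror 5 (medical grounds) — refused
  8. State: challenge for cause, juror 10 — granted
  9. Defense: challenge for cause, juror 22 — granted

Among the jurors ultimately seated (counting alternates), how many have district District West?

2

Removed: #3, #6, #10, #11, #17, #20, #21, #22.
Seated (12 incl. alternates): #1, #2, #4, #5, #7, #8, #9, #12, #13, #14, #15, #16.
Of those, in District West: #4, #14 → 2.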